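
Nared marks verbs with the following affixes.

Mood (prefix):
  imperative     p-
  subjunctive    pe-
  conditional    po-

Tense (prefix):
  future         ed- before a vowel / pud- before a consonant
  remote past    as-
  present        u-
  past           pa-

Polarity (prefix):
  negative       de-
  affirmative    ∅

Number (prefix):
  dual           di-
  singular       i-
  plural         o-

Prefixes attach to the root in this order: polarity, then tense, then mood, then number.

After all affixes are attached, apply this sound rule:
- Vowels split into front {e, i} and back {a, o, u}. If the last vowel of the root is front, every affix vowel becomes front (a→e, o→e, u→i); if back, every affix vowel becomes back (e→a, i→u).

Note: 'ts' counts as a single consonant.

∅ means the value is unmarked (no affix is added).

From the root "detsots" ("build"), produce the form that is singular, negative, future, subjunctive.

upapuddadetsots

Attach polarity negative de- → dedetsots.
Attach tense future pud- (before consonant 'd') → puddedetsots.
Attach mood subjunctive pe- → pepuddedetsots.
Attach number singular i- → ipepuddedetsots.
Apply vowel harmony: ipepuddedetsots → upapuddadetsots.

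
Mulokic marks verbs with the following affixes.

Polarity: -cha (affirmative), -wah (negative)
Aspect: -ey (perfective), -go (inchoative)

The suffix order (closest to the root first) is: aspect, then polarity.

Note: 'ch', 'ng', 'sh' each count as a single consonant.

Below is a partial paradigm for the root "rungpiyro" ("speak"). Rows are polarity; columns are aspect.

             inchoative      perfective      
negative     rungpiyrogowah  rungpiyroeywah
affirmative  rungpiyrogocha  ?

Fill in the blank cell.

rungpiyroeycha

Attach aspect perfective -ey → rungpiyroey.
Attach polarity affirmative -cha → rungpiyroeycha.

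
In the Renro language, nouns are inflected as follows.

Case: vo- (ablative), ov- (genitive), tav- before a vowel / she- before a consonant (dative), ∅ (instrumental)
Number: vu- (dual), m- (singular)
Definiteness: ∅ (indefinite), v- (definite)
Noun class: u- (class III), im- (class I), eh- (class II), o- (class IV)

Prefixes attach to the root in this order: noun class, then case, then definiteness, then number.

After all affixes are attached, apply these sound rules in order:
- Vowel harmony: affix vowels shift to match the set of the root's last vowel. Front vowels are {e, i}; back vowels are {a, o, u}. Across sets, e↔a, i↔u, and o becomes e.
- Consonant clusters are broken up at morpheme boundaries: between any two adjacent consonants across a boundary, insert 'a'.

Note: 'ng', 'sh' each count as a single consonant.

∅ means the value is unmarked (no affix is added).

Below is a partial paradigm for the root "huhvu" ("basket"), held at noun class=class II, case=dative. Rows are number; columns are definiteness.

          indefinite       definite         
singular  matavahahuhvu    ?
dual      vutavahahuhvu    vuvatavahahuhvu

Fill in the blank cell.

mavatavahahuhvu

Attach noun class class II eh- → ehhuhvu.
Attach case dative tav- (before vowel 'e') → tavehhuhvu.
Attach definiteness definite v- → vtavehhuhvu.
Attach number singular m- → mvtavehhuhvu.
Apply vowel harmony: mvtavehhuhvu → mvtavahhuhvu.
Apply epenthesis: mvtavahhuhvu → mavatavahahuhvu.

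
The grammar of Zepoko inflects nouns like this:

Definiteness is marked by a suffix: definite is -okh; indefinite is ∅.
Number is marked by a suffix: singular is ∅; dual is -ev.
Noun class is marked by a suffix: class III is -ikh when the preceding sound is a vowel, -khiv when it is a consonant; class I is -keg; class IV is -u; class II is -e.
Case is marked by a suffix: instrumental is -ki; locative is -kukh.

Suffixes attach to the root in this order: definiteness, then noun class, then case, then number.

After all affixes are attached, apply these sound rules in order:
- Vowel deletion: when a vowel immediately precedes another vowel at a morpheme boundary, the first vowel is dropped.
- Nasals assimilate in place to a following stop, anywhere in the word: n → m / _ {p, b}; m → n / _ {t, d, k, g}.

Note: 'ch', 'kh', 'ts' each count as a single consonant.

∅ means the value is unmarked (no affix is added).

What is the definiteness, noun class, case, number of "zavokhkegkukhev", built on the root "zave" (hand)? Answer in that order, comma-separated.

definite, class I, locative, dual

Segment: zave-okh-keg-kukh-ev.
definiteness: -okh → definite.
noun class: -keg → class I.
case: -kukh → locative.
number: -ev → dual.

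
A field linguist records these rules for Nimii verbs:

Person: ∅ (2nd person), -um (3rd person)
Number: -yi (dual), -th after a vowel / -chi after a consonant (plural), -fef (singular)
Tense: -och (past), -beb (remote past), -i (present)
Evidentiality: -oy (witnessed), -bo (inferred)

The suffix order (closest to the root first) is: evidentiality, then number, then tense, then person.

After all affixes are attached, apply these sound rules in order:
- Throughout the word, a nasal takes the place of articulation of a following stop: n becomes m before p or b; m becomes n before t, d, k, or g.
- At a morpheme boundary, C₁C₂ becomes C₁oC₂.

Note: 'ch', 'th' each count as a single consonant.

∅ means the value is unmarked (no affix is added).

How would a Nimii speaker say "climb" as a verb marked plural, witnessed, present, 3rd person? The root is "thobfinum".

Attach evidentiality witnessed -oy → thobfinumoy.
Attach number plural -chi (after consonant 'y') → thobfinumoychi.
Attach tense present -i → thobfinumoychii.
Attach person 3rd person -um → thobfinumoychiium.
Nasal assimilation: no change.
Apply epenthesis: thobfinumoychiium → thobfinumoyochiium.

thobfinumoyochiium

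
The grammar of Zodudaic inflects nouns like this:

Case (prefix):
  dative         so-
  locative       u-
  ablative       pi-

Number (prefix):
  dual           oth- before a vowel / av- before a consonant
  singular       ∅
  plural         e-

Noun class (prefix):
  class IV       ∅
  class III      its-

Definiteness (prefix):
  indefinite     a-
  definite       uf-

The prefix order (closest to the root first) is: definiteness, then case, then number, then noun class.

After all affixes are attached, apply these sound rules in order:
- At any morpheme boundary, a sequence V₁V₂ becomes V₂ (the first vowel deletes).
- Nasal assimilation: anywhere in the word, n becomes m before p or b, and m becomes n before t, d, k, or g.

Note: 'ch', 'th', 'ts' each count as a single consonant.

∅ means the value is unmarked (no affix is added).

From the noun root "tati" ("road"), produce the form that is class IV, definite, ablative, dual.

avpuftati

Attach definiteness definite uf- → uftati.
Attach case ablative pi- → piuftati.
Attach number dual av- (before consonant 'p') → avpiuftati.
noun class = class IV: zero marking, form stays avpiuftati.
Apply vowel deletion: avpiuftati → avpuftati.
Nasal assimilation: no change.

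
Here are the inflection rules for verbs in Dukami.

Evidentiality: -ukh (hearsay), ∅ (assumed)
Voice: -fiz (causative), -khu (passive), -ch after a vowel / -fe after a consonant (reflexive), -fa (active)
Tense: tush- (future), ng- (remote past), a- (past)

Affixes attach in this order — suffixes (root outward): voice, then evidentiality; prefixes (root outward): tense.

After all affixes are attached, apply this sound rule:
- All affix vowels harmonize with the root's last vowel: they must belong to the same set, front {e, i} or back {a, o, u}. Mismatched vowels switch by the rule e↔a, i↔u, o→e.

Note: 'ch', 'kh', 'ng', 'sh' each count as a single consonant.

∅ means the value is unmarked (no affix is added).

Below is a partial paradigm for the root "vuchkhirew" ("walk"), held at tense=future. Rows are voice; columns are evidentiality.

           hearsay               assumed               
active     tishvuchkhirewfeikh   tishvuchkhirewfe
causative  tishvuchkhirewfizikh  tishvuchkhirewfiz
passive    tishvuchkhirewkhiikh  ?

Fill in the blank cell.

tishvuchkhirewkhi

Attach voice passive -khu → vuchkhirewkhu.
Attach tense future tush- → tushvuchkhirewkhu.
evidentiality = assumed: zero marking, form stays tushvuchkhirewkhu.
Apply vowel harmony: tushvuchkhirewkhu → tishvuchkhirewkhi.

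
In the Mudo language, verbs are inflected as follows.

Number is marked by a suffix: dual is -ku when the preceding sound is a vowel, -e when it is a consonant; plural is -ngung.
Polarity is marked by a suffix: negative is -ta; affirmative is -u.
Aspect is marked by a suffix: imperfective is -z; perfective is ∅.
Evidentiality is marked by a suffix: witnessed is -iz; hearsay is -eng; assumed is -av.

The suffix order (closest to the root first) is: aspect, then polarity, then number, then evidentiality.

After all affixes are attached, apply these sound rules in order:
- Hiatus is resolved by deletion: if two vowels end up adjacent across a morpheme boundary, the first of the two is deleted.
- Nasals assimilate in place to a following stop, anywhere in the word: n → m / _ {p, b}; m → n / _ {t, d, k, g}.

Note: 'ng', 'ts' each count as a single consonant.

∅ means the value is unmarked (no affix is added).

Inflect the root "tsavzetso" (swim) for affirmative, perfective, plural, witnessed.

aspect = perfective: zero marking, form stays tsavzetso.
Attach polarity affirmative -u → tsavzetsou.
Attach number plural -ngung → tsavzetsoungung.
Attach evidentiality witnessed -iz → tsavzetsoungungiz.
Apply vowel deletion: tsavzetsoungungiz → tsavzetsungungiz.
Nasal assimilation: no change.

tsavzetsungungiz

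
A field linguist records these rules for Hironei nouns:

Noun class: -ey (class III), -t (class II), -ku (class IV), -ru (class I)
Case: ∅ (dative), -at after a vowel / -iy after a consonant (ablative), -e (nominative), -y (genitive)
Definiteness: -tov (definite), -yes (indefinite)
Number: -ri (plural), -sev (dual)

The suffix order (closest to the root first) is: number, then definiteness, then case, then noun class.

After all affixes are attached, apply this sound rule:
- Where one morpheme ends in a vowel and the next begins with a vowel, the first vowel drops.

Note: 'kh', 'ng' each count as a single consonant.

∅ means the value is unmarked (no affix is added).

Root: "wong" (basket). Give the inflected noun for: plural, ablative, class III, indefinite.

wongriyesiyey

Attach number plural -ri → wongri.
Attach definiteness indefinite -yes → wongriyes.
Attach case ablative -iy (after consonant 's') → wongriyesiy.
Attach noun class class III -ey → wongriyesiyey.
Vowel deletion: no change.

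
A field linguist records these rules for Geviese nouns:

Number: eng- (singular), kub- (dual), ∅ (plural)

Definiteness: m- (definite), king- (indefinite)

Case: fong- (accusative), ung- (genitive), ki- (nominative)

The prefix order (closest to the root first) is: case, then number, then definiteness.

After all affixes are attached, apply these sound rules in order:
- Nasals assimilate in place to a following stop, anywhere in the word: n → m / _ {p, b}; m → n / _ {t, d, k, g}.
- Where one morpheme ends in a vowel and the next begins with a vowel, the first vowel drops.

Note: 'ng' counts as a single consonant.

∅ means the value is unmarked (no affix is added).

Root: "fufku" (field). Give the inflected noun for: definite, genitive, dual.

nkubungfufku

Attach case genitive ung- → ungfufku.
Attach number dual kub- → kubungfufku.
Attach definiteness definite m- → mkubungfufku.
Apply nasal assimilation: mkubungfufku → nkubungfufku.
Vowel deletion: no change.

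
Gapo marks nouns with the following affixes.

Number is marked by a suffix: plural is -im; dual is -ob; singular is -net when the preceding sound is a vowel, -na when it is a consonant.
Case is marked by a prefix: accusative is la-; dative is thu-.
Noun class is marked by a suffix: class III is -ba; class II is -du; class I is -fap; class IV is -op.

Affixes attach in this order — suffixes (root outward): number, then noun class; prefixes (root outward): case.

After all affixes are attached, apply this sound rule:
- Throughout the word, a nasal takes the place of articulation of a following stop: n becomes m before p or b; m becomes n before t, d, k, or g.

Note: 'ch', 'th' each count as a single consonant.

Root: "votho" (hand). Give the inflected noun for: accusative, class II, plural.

Attach number plural -im → vothoim.
Attach case accusative la- → lavothoim.
Attach noun class class II -du → lavothoimdu.
Apply nasal assimilation: lavothoimdu → lavothoindu.

lavothoindu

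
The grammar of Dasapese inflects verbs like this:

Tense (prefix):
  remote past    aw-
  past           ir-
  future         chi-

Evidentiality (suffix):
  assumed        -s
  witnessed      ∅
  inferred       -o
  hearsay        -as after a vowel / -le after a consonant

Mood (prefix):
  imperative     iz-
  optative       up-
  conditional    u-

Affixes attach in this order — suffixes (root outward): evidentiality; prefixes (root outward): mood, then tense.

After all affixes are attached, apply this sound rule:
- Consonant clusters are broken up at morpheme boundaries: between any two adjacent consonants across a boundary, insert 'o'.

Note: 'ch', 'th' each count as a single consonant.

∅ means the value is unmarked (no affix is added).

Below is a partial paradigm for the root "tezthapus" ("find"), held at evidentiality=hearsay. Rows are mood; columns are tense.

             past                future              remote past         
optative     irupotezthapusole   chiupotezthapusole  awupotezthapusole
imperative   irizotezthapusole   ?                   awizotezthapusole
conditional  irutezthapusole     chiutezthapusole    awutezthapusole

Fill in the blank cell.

chiizotezthapusole

Attach evidentiality hearsay -le (after consonant 's') → tezthapusle.
Attach mood imperative iz- → iztezthapusle.
Attach tense future chi- → chiiztezthapusle.
Apply epenthesis: chiiztezthapusle → chiizotezthapusole.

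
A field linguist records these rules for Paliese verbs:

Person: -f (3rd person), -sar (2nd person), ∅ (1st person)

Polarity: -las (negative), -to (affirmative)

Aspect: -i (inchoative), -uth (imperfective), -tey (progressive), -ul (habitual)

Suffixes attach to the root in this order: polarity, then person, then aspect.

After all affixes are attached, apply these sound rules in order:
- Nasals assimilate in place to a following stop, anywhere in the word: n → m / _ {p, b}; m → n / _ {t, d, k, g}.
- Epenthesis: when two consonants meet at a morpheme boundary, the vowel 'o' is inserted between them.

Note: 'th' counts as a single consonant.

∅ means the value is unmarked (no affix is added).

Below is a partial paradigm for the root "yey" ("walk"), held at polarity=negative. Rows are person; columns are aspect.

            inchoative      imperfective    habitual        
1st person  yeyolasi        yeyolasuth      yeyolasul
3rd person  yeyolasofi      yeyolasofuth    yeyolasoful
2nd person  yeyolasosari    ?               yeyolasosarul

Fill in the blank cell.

Attach polarity negative -las → yeylas.
Attach person 2nd person -sar → yeylassar.
Attach aspect imperfective -uth → yeylassaruth.
Nasal assimilation: no change.
Apply epenthesis: yeylassaruth → yeyolasosaruth.

yeyolasosaruth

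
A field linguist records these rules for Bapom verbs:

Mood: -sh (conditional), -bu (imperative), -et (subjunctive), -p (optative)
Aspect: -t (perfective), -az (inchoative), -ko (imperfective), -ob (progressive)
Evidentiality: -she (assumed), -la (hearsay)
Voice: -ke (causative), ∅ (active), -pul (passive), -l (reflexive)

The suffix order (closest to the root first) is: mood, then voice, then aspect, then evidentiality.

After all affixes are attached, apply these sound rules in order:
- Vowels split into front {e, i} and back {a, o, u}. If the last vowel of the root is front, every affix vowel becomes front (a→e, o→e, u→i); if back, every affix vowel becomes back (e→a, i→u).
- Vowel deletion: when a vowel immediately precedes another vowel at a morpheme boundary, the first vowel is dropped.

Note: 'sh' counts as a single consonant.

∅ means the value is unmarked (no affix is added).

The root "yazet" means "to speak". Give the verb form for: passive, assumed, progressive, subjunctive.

Attach mood subjunctive -et → yazetet.
Attach voice passive -pul → yazetetpul.
Attach aspect progressive -ob → yazetetpulob.
Attach evidentiality assumed -she → yazetetpulobshe.
Apply vowel harmony: yazetetpulobshe → yazetetpilebshe.
Vowel deletion: no change.

yazetetpilebshe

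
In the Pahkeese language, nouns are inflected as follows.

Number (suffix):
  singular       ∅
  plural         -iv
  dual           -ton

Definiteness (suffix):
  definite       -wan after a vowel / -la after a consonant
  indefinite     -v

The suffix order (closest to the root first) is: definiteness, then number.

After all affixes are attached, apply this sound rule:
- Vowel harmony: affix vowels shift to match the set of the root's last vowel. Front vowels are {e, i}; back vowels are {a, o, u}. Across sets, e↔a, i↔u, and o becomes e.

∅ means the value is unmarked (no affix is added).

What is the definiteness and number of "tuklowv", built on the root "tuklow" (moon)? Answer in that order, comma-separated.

Segment: tuklow-v.
definiteness: -v → indefinite.
number: ∅ → singular.

indefinite, singular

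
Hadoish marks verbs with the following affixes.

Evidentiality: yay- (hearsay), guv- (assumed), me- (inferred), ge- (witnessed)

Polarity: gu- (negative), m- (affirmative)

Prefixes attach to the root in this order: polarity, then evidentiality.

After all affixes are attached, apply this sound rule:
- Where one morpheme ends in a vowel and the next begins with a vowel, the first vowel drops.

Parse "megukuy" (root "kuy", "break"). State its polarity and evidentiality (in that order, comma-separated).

negative, inferred

Segment: me-gu-kuy.
polarity: gu- → negative.
evidentiality: me- → inferred.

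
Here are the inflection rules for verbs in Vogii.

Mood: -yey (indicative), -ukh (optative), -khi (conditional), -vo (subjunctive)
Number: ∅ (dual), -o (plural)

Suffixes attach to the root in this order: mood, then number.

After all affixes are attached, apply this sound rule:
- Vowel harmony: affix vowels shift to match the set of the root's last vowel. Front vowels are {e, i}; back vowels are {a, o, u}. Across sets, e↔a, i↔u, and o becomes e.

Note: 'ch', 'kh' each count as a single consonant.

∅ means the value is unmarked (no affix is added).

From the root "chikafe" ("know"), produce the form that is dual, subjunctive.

chikafeve

Attach mood subjunctive -vo → chikafevo.
number = dual: zero marking, form stays chikafevo.
Apply vowel harmony: chikafevo → chikafeve.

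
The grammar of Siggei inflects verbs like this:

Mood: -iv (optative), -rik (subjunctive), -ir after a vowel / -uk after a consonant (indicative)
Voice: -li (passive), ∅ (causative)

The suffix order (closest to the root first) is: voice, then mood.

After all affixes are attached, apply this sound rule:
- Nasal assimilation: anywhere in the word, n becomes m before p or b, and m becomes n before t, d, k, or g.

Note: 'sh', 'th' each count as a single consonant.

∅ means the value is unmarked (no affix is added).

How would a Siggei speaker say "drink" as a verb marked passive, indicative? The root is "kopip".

kopipliir

Attach voice passive -li → kopipli.
Attach mood indicative -ir (after vowel 'i') → kopipliir.
Nasal assimilation: no change.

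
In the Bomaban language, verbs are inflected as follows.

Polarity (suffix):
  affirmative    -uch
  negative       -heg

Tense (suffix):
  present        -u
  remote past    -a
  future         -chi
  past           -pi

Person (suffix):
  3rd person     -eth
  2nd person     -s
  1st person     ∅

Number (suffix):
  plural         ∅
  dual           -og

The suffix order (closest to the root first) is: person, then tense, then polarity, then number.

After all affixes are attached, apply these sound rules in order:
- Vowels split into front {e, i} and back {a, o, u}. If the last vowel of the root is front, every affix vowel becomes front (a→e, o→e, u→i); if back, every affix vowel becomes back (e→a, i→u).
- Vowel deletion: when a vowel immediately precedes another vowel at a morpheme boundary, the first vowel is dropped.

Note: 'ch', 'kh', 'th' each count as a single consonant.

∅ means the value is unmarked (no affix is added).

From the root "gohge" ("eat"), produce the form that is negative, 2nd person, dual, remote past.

gohgesehegeg

Attach person 2nd person -s → gohges.
Attach tense remote past -a → gohgesa.
Attach polarity negative -heg → gohgesaheg.
Attach number dual -og → gohgesahegog.
Apply vowel harmony: gohgesahegog → gohgesehegeg.
Vowel deletion: no change.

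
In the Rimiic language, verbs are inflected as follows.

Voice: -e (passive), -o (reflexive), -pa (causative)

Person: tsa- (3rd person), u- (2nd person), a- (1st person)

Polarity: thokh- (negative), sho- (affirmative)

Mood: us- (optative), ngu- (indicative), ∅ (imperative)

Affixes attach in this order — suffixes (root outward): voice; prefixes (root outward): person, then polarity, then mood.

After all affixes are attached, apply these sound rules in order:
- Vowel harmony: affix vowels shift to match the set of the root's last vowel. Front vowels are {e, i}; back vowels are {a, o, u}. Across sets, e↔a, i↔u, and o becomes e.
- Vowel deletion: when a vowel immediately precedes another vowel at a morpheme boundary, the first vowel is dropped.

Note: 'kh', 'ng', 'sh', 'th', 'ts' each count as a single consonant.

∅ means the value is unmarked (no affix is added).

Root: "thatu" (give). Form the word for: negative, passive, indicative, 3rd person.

nguthokhtsathata

Attach person 3rd person tsa- → tsathatu.
Attach voice passive -e → tsathatue.
Attach polarity negative thokh- → thokhtsathatue.
Attach mood indicative ngu- → nguthokhtsathatue.
Apply vowel harmony: nguthokhtsathatue → nguthokhtsathatua.
Apply vowel deletion: nguthokhtsathatua → nguthokhtsathata.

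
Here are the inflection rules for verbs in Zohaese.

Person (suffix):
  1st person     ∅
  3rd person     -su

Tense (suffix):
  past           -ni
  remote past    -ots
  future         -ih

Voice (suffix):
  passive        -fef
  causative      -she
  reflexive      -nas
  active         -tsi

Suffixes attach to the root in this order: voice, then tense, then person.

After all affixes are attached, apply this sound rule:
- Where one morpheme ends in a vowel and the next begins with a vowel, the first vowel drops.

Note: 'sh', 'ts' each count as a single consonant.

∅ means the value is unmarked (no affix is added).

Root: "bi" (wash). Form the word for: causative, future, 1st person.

bishih

Attach voice causative -she → bishe.
Attach tense future -ih → bisheih.
person = 1st person: zero marking, form stays bisheih.
Apply vowel deletion: bisheih → bishih.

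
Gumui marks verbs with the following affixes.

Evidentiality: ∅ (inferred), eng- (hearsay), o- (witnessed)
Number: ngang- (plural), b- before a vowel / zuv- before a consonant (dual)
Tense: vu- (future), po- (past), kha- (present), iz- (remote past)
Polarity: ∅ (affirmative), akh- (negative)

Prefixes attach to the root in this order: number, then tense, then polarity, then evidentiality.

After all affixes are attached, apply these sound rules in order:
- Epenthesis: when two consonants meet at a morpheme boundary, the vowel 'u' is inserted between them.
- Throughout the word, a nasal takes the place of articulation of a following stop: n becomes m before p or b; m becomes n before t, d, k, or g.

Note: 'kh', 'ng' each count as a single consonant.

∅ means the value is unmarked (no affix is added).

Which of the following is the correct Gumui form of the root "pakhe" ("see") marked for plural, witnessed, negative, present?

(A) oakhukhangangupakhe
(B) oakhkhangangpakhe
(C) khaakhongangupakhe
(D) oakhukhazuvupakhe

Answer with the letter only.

A

Attach number plural ngang- → ngangpakhe.
Attach tense present kha- → khangangpakhe.
Attach polarity negative akh- → akhkhangangpakhe.
Attach evidentiality witnessed o- → oakhkhangangpakhe.
Apply epenthesis: oakhkhangangpakhe → oakhukhangangupakhe.
Nasal assimilation: no change.
So the correct form is oakhukhangangupakhe, option (A).
(B) oakhkhangangpakhe is wrong: it fails to apply the sound rule(s).
(C) khaakhongangupakhe is wrong: it has the affixes in the wrong order.
(D) oakhukhazuvupakhe is wrong: it uses dual instead of plural for number.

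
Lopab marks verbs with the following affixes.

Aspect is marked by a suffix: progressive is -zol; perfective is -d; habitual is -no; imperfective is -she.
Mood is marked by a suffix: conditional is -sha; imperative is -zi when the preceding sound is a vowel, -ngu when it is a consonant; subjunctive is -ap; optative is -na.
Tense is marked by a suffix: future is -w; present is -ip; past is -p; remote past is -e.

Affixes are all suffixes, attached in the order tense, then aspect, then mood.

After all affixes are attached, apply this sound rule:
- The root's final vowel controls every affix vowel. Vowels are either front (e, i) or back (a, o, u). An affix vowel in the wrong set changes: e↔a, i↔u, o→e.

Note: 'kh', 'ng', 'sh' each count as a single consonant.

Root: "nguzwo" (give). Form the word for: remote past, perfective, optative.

Attach tense remote past -e → nguzwoe.
Attach aspect perfective -d → nguzwoed.
Attach mood optative -na → nguzwoedna.
Apply vowel harmony: nguzwoedna → nguzwoadna.

nguzwoadna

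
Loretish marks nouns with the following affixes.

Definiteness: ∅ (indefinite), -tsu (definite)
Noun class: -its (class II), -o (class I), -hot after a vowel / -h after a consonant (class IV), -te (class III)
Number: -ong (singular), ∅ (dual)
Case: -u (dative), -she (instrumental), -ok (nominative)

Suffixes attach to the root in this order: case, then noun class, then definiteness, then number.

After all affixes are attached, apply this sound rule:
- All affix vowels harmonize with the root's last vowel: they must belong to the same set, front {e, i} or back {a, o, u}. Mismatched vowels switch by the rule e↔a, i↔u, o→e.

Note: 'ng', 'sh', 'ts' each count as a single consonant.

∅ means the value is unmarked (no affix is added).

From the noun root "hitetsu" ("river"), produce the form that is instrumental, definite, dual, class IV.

hitetsushahottsu

Attach case instrumental -she → hitetsushe.
Attach noun class class IV -hot (after vowel 'e') → hitetsushehot.
Attach definiteness definite -tsu → hitetsushehottsu.
number = dual: zero marking, form stays hitetsushehottsu.
Apply vowel harmony: hitetsushehottsu → hitetsushahottsu.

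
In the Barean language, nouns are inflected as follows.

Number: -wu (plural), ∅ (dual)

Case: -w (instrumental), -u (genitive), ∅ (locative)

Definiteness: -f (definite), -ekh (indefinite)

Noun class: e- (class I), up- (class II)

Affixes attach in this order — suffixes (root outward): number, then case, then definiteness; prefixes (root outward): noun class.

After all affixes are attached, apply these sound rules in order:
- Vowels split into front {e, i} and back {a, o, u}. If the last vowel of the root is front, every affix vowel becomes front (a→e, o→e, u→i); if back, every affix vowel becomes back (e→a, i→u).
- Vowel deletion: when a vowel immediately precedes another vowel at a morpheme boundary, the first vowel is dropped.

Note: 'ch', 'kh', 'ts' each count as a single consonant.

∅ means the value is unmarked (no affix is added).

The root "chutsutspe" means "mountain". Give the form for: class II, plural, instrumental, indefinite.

ipchutsutspewiwekh

Attach number plural -wu → chutsutspewu.
Attach case instrumental -w → chutsutspewuw.
Attach definiteness indefinite -ekh → chutsutspewuwekh.
Attach noun class class II up- → upchutsutspewuwekh.
Apply vowel harmony: upchutsutspewuwekh → ipchutsutspewiwekh.
Vowel deletion: no change.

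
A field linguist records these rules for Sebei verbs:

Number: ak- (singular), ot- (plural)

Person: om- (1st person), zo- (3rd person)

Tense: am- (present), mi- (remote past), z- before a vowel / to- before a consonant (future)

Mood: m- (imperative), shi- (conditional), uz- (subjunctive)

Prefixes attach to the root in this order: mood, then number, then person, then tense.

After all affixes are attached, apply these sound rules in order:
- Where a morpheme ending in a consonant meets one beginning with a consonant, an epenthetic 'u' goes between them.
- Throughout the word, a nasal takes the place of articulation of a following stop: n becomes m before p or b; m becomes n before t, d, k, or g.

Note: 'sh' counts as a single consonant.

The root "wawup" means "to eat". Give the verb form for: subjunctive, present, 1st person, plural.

amomotuzuwawup

Attach mood subjunctive uz- → uzwawup.
Attach number plural ot- → otuzwawup.
Attach person 1st person om- → omotuzwawup.
Attach tense present am- → amomotuzwawup.
Apply epenthesis: amomotuzwawup → amomotuzuwawup.
Nasal assimilation: no change.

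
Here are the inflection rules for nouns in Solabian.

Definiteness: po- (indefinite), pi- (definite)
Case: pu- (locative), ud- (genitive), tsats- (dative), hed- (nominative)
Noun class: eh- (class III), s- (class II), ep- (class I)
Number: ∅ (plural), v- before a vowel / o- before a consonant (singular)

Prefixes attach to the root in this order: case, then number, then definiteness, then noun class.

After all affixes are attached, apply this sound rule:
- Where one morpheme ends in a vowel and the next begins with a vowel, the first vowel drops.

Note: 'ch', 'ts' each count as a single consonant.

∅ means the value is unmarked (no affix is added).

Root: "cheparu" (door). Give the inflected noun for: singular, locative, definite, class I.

Attach case locative pu- → pucheparu.
Attach number singular o- (before consonant 'p') → opucheparu.
Attach definiteness definite pi- → piopucheparu.
Attach noun class class I ep- → eppiopucheparu.
Apply vowel deletion: eppiopucheparu → eppopucheparu.

eppopucheparu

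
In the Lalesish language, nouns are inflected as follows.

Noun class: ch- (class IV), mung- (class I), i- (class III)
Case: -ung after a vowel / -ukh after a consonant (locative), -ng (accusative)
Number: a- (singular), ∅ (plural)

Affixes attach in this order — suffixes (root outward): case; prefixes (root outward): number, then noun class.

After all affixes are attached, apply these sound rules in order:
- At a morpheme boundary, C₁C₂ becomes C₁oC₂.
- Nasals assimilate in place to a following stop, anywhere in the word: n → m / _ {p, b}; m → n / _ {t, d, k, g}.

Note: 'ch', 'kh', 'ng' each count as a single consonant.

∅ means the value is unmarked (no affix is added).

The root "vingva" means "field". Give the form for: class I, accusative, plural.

mungovingvang

number = plural: zero marking, form stays vingva.
Attach case accusative -ng → vingvang.
Attach noun class class I mung- → mungvingvang.
Apply epenthesis: mungvingvang → mungovingvang.
Nasal assimilation: no change.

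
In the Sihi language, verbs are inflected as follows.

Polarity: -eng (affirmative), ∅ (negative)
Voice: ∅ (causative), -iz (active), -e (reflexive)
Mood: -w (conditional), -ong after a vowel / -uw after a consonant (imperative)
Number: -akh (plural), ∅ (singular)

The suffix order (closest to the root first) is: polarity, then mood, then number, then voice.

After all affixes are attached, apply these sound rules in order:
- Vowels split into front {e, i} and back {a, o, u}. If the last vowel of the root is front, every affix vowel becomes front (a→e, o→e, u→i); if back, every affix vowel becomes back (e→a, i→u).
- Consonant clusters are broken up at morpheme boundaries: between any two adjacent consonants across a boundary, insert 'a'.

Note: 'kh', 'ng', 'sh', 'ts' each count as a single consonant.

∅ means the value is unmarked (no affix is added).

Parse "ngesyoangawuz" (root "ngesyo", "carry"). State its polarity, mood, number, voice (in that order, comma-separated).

Segment: ngesyo-eng-w-iz.
polarity: -eng → affirmative.
mood: -w → conditional.
number: ∅ → singular.
voice: -iz → active.

affirmative, conditional, singular, active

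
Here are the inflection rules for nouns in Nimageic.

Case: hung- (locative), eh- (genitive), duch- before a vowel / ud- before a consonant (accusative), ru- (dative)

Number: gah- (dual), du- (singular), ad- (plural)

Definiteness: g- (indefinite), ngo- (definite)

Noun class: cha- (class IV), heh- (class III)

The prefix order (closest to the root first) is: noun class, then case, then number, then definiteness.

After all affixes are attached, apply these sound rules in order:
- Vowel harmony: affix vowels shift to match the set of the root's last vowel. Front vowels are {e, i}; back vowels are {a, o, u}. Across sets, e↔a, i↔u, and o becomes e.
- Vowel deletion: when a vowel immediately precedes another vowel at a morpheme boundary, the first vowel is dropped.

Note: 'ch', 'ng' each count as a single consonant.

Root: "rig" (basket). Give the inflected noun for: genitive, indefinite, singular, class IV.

gdehcherig

Attach noun class class IV cha- → charig.
Attach case genitive eh- → ehcharig.
Attach number singular du- → duehcharig.
Attach definiteness indefinite g- → gduehcharig.
Apply vowel harmony: gduehcharig → gdiehcherig.
Apply vowel deletion: gdiehcherig → gdehcherig.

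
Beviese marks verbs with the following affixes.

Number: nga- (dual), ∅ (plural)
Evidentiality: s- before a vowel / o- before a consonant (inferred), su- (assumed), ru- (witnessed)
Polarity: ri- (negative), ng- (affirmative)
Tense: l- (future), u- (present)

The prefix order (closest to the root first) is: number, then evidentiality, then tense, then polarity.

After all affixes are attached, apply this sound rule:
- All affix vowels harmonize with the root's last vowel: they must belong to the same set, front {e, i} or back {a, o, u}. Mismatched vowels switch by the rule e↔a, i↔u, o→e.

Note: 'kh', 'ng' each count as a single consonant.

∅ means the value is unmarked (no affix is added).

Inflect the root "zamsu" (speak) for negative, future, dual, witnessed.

Attach number dual nga- → ngazamsu.
Attach evidentiality witnessed ru- → rungazamsu.
Attach tense future l- → lrungazamsu.
Attach polarity negative ri- → rilrungazamsu.
Apply vowel harmony: rilrungazamsu → rulrungazamsu.

rulrungazamsu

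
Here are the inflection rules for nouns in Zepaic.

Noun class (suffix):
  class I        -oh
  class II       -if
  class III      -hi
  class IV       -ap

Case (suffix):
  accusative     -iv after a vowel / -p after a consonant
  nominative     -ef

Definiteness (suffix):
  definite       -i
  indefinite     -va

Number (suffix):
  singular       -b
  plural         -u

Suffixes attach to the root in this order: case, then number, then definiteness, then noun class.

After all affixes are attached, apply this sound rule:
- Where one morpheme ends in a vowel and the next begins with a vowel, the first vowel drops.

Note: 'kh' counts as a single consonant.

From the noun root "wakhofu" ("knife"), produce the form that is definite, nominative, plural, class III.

Attach case nominative -ef → wakhofuef.
Attach number plural -u → wakhofuefu.
Attach definiteness definite -i → wakhofuefui.
Attach noun class class III -hi → wakhofuefuihi.
Apply vowel deletion: wakhofuefuihi → wakhofefihi.

wakhofefihi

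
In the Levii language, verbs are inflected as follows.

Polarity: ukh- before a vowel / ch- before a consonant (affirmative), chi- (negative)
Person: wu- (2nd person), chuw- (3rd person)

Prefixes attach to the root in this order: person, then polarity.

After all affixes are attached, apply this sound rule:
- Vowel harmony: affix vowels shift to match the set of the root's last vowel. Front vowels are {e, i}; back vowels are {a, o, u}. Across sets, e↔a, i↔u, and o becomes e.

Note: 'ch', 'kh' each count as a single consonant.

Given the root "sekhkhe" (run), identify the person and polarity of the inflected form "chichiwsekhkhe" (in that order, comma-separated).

3rd person, negative

Segment: chi-chuw-sekhkhe.
person: chuw- → 3rd person.
polarity: chi- → negative.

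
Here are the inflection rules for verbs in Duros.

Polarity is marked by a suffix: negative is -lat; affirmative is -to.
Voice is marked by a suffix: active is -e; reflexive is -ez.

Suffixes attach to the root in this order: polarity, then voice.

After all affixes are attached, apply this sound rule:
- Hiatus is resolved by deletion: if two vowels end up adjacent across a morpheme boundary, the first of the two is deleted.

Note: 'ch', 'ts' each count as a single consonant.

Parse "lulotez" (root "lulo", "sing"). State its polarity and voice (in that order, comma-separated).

Segment: lulo-to-ez.
polarity: -to → affirmative.
voice: -ez → reflexive.

affirmative, reflexive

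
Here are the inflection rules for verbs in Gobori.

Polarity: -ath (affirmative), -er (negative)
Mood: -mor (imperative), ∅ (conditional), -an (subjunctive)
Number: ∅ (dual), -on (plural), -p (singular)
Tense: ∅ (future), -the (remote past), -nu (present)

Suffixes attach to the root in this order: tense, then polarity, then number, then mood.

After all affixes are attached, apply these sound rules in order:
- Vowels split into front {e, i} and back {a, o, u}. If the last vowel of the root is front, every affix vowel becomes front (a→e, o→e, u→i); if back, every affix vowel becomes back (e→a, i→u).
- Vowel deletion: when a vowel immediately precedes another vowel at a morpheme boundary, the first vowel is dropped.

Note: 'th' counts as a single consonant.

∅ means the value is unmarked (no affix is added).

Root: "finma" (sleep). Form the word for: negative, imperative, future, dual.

finmarmor

tense = future: zero marking, form stays finma.
Attach polarity negative -er → finmaer.
number = dual: zero marking, form stays finmaer.
Attach mood imperative -mor → finmaermor.
Apply vowel harmony: finmaermor → finmaarmor.
Apply vowel deletion: finmaarmor → finmarmor.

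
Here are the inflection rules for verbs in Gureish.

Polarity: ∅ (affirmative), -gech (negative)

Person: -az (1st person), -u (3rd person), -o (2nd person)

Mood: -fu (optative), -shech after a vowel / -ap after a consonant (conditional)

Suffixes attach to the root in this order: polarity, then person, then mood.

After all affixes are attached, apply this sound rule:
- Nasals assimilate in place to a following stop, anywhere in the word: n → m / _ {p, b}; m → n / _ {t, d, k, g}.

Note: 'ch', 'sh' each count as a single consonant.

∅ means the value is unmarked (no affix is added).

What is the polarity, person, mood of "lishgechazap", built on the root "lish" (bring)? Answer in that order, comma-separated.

Segment: lish-gech-az-ap.
polarity: -gech → negative.
person: -az → 1st person.
mood: -shech/ap → conditional.

negative, 1st person, conditional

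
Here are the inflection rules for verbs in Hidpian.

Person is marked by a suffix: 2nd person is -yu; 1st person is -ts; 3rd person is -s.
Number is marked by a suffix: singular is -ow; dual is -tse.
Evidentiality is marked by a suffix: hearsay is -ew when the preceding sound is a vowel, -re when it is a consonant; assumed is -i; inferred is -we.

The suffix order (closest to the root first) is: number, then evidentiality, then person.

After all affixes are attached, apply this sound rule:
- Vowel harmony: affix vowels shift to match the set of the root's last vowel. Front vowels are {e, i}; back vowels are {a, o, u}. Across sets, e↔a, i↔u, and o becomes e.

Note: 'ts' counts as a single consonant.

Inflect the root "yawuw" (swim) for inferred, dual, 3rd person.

Attach number dual -tse → yawuwtse.
Attach evidentiality inferred -we → yawuwtsewe.
Attach person 3rd person -s → yawuwtsewes.
Apply vowel harmony: yawuwtsewes → yawuwtsawas.

yawuwtsawas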